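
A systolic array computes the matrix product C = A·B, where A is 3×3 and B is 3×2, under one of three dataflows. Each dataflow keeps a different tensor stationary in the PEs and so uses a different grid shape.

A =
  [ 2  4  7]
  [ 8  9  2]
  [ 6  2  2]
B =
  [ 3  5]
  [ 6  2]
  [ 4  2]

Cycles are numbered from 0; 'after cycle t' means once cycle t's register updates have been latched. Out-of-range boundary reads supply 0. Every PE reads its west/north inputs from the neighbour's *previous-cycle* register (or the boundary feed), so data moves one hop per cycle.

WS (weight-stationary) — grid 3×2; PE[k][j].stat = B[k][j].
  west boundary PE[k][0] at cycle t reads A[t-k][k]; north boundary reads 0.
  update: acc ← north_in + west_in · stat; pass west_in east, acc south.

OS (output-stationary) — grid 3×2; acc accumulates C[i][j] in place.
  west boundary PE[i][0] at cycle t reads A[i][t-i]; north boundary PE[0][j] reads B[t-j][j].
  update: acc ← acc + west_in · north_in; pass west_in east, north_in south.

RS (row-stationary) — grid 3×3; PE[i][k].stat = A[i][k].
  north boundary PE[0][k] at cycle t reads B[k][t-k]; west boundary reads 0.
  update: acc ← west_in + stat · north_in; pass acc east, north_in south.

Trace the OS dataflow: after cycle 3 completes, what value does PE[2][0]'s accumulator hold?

PE[2][0].acc = 30

OS on a 3×2 grid — tracing PE[2][0] and its feeders:
  0: (1,0).acc=0  regs=<0,0>
  0: (2,0).acc=0  regs=<0,0>
  1: (1,0).acc=24  regs=<8,3>
  1: (2,0).acc=0  regs=<0,0>
  2: (1,0).acc=78  regs=<9,6>
  2: (2,0).acc=18  regs=<6,3>
  3: (1,0).acc=86  regs=<2,4>
  3: (2,0).acc=30  regs=<2,6>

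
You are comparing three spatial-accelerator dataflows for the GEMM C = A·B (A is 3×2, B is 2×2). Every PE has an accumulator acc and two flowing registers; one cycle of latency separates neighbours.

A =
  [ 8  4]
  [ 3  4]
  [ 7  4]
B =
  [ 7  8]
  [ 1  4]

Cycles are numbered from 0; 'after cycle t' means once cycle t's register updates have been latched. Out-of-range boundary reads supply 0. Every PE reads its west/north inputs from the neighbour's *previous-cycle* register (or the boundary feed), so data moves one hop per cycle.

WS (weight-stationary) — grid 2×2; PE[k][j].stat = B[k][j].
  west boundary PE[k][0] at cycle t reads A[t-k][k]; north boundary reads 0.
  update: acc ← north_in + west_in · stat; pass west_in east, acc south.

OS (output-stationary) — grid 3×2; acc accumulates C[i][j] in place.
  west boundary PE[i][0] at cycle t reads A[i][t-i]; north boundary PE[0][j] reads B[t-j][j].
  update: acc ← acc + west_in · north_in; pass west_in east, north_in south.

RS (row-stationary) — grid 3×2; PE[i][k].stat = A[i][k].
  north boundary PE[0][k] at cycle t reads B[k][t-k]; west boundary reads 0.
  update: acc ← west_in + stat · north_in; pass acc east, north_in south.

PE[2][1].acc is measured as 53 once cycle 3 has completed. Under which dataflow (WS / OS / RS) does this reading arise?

WS: PE[2][1] is outside its 2×2 grid.
OS [3×2] PE[2][1] across cycles:
  cycle 0: PE[2][1] → acc 0, east 0, south 0
  cycle 1: PE[2][1] → acc 0, east 0, south 0
  cycle 2: PE[2][1] → acc 0, east 0, south 0
  cycle 3: PE[2][1] → acc 56, east 7, south 8
RS [3×2] PE[2][1] across cycles:
  cycle 0: PE[2][1] → acc 0, east 0, south 0
  cycle 1: PE[2][1] → acc 0, east 0, south 0
  cycle 2: PE[2][1] → acc 0, east 0, south 0
  cycle 3: PE[2][1] → acc 53, east 53, south 1

dataflow = RS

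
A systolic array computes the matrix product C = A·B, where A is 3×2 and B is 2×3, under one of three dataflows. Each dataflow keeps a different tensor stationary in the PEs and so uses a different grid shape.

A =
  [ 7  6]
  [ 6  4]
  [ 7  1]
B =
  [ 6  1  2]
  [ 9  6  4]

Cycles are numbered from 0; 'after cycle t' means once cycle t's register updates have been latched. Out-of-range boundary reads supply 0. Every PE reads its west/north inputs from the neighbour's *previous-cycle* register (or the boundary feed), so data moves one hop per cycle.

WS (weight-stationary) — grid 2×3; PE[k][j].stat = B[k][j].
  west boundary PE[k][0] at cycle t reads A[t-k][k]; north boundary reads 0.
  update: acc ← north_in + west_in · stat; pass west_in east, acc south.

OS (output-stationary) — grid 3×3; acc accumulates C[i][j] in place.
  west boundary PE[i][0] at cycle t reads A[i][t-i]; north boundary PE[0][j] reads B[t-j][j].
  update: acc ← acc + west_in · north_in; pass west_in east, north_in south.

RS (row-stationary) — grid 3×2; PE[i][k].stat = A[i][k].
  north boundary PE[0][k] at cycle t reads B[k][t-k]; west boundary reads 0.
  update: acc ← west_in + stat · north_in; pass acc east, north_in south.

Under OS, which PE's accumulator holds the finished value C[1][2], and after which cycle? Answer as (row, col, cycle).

(row, col, cycle) = (1, 2, 4)

Under OS, C[1][2] lands at PE[1][2]:
  t=0 PE[1][2]: acc=0 h=0 v=0
  t=1 PE[1][2]: acc=0 h=0 v=0
  t=2 PE[1][2]: acc=0 h=0 v=0
  t=3 PE[1][2]: acc=12 h=6 v=2
  t=4 PE[1][2]: acc=28 h=4 v=4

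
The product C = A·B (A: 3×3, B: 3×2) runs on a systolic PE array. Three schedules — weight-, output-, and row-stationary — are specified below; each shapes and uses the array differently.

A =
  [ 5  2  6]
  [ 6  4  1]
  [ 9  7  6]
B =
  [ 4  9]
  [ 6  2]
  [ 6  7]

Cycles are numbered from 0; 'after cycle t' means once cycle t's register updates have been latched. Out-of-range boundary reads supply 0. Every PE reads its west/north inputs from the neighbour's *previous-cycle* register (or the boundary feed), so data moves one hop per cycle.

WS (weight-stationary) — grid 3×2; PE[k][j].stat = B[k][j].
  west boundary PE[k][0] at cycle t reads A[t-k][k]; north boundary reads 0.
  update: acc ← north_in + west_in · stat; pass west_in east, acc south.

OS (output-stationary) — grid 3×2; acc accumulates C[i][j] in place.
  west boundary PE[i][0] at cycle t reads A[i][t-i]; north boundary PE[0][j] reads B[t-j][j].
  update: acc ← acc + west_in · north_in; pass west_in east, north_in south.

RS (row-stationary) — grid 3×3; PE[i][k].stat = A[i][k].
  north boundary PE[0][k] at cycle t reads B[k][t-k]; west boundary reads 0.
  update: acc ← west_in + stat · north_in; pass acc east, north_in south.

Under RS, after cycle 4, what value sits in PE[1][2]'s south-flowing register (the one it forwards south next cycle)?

Tracing RS — 3×3 array, target PE[1][2]:
  cycle 0: PE[0][2] → acc 0, east 0, south 0
  cycle 0: PE[1][1] → acc 0, east 0, south 0
  cycle 0: PE[1][2] → acc 0, east 0, south 0
  cycle 1: PE[0][2] → acc 0, east 0, south 0
  cycle 1: PE[1][1] → acc 0, east 0, south 0
  cycle 1: PE[1][2] → acc 0, east 0, south 0
  cycle 2: PE[0][2] → acc 68, east 68, south 6
  cycle 2: PE[1][1] → acc 48, east 48, south 6
  cycle 2: PE[1][2] → acc 0, east 0, south 0
  cycle 3: PE[0][2] → acc 91, east 91, south 7
  cycle 3: PE[1][1] → acc 62, east 62, south 2
  cycle 3: PE[1][2] → acc 54, east 54, south 6
  cycle 4: PE[0][2] → acc 0, east 0, south 0
  cycle 4: PE[1][1] → acc 0, east 0, south 0
  cycle 4: PE[1][2] → acc 69, east 69, south 7

register = 7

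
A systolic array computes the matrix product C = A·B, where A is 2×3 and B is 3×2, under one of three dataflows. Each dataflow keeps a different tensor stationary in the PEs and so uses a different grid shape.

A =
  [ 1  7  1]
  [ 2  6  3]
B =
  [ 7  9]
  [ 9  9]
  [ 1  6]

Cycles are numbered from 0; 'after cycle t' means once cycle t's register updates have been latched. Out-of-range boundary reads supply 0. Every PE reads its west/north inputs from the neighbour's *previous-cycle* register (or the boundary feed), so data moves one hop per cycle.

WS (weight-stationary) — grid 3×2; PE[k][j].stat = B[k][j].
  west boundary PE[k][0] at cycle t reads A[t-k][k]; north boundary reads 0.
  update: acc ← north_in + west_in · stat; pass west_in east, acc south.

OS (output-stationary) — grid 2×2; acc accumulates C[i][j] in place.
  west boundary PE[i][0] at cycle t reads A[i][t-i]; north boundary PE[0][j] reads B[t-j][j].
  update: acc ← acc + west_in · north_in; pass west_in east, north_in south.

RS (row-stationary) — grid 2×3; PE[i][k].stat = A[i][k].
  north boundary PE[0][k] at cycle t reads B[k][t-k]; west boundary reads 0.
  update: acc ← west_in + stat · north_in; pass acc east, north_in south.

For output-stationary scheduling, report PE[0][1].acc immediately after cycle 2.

OS 2×2: PE[0][1] cycle-by-cycle (with neighbour feeds):
  t=0 PE[0][0]: acc=7 h=1 v=7
  t=0 PE[0][1]: acc=0 h=0 v=0
  t=1 PE[0][0]: acc=70 h=7 v=9
  t=1 PE[0][1]: acc=9 h=1 v=9
  t=2 PE[0][0]: acc=71 h=1 v=1
  t=2 PE[0][1]: acc=72 h=7 v=9

PE[0][1].acc = 72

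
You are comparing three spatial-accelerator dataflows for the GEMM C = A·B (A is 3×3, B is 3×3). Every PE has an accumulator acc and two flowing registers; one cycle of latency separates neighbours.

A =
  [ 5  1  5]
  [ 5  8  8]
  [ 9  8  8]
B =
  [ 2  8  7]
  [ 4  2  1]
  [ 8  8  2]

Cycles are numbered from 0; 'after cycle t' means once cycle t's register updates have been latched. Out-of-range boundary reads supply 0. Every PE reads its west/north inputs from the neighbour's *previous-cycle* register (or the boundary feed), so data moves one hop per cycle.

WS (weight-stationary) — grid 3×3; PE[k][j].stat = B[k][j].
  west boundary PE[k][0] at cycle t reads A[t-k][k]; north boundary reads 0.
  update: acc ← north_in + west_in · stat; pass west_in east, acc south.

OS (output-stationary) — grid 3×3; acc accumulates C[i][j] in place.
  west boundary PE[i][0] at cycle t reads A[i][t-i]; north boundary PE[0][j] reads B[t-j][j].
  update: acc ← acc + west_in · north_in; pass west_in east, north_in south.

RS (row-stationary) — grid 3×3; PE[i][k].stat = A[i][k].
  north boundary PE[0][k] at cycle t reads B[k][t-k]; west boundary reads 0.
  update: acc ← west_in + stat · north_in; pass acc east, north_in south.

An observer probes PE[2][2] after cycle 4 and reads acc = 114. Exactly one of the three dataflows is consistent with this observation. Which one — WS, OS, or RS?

dataflow = RS

Under WS (3×3), PE[2][2]:
  after 0 — PE[2][2] acc=0, pass-E 0, pass-S 0
  after 1 — PE[2][2] acc=0, pass-E 0, pass-S 0
  after 2 — PE[2][2] acc=0, pass-E 0, pass-S 0
  after 3 — PE[2][2] acc=0, pass-E 0, pass-S 0
  after 4 — PE[2][2] acc=46, pass-E 5, pass-S 46
Under OS (3×3), PE[2][2]:
  after 0 — PE[2][2] acc=0, pass-E 0, pass-S 0
  after 1 — PE[2][2] acc=0, pass-E 0, pass-S 0
  after 2 — PE[2][2] acc=0, pass-E 0, pass-S 0
  after 3 — PE[2][2] acc=0, pass-E 0, pass-S 0
  after 4 — PE[2][2] acc=63, pass-E 9, pass-S 7
Under RS (3×3), PE[2][2]:
  after 0 — PE[2][2] acc=0, pass-E 0, pass-S 0
  after 1 — PE[2][2] acc=0, pass-E 0, pass-S 0
  after 2 — PE[2][2] acc=0, pass-E 0, pass-S 0
  after 3 — PE[2][2] acc=0, pass-E 0, pass-S 0
  after 4 — PE[2][2] acc=114, pass-E 114, pass-S 8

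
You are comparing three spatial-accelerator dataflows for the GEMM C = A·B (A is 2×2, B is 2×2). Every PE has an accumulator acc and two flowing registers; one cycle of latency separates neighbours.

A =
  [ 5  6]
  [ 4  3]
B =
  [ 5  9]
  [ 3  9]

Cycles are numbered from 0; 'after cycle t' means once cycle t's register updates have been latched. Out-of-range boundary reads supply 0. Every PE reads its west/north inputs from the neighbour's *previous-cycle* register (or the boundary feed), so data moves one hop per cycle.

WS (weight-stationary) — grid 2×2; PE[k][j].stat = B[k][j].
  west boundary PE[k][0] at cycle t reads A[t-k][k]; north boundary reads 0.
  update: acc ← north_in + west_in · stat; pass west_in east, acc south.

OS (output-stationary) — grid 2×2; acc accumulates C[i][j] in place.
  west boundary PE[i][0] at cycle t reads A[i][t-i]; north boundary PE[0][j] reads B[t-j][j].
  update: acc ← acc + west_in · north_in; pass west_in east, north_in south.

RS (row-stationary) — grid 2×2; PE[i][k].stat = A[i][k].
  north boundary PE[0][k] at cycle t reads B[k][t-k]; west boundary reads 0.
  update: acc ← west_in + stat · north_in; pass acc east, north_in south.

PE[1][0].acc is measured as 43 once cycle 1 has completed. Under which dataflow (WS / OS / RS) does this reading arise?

Under WS (2×2), PE[1][0]:
  [0] (1,0) acc=0 (h:0 v:0)
  [1] (1,0) acc=43 (h:6 v:43)
Under OS (2×2), PE[1][0]:
  [0] (1,0) acc=0 (h:0 v:0)
  [1] (1,0) acc=20 (h:4 v:5)
Under RS (2×2), PE[1][0]:
  [0] (1,0) acc=0 (h:0 v:0)
  [1] (1,0) acc=20 (h:20 v:5)

dataflow = WS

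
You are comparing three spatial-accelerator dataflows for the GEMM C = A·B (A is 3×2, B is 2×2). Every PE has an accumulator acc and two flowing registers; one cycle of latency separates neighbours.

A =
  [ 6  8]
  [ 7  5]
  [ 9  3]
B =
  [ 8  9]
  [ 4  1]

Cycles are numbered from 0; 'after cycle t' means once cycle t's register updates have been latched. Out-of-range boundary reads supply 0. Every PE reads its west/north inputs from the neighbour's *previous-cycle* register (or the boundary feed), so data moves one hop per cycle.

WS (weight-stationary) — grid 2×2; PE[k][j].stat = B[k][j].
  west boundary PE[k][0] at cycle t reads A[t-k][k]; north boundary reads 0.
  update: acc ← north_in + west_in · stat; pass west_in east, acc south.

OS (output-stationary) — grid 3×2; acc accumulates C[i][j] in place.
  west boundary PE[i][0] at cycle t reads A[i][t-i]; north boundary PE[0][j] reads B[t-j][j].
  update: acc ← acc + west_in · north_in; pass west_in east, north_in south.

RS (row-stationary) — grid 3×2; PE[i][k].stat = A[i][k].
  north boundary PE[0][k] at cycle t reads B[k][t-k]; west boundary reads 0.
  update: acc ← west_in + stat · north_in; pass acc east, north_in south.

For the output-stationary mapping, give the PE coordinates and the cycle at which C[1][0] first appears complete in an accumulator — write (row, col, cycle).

(row, col, cycle) = (1, 0, 2)

OS: C[1][0] accumulates in PE[1][0]:
  c0 r1c0: 0 / 0 / 0
  c1 r1c0: 56 / 7 / 8
  c2 r1c0: 76 / 5 / 4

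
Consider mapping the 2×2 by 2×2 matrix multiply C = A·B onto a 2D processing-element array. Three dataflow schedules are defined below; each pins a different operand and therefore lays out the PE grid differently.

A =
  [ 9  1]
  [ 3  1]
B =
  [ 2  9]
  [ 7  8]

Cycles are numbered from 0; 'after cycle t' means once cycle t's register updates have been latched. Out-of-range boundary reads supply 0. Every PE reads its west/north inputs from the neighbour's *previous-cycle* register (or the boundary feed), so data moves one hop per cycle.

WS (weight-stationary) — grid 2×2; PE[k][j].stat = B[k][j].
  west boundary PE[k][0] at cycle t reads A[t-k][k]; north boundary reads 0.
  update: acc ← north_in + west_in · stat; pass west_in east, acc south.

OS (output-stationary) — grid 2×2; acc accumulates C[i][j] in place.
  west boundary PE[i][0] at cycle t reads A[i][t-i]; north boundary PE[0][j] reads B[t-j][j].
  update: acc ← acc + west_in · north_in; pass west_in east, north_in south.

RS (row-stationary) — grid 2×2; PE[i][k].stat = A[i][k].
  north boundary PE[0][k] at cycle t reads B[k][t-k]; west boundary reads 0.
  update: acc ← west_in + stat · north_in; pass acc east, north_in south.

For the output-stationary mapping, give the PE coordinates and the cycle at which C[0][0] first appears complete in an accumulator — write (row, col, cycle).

OS — PE[0][0] is where C[0][0] collects:
  after 0 — PE[0][0] acc=18, pass-E 9, pass-S 2
  after 1 — PE[0][0] acc=25, pass-E 1, pass-S 7

(row, col, cycle) = (0, 0, 1)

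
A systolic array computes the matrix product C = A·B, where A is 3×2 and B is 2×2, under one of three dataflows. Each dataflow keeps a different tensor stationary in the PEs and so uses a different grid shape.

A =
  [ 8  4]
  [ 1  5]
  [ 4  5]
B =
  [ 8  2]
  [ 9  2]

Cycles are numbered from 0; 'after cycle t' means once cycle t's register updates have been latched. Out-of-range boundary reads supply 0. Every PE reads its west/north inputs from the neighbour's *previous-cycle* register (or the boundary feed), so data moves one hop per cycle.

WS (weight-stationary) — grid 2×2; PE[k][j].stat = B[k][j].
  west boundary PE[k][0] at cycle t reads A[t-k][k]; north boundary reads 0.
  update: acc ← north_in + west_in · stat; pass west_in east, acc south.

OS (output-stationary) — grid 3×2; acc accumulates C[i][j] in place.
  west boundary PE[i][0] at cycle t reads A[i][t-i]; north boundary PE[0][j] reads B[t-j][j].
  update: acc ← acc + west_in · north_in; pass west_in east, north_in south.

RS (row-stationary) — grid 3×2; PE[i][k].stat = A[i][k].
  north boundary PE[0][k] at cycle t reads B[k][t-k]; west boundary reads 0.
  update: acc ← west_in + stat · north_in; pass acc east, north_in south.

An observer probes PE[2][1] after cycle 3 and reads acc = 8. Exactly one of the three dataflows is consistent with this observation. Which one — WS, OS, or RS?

WS: PE[2][1] is outside its 2×2 grid.
OS [3×2] PE[2][1] across cycles:
  [0] (2,1) acc=0 (h:0 v:0)
  [1] (2,1) acc=0 (h:0 v:0)
  [2] (2,1) acc=0 (h:0 v:0)
  [3] (2,1) acc=8 (h:4 v:2)
RS [3×2] PE[2][1] across cycles:
  [0] (2,1) acc=0 (h:0 v:0)
  [1] (2,1) acc=0 (h:0 v:0)
  [2] (2,1) acc=0 (h:0 v:0)
  [3] (2,1) acc=77 (h:77 v:9)

dataflow = OS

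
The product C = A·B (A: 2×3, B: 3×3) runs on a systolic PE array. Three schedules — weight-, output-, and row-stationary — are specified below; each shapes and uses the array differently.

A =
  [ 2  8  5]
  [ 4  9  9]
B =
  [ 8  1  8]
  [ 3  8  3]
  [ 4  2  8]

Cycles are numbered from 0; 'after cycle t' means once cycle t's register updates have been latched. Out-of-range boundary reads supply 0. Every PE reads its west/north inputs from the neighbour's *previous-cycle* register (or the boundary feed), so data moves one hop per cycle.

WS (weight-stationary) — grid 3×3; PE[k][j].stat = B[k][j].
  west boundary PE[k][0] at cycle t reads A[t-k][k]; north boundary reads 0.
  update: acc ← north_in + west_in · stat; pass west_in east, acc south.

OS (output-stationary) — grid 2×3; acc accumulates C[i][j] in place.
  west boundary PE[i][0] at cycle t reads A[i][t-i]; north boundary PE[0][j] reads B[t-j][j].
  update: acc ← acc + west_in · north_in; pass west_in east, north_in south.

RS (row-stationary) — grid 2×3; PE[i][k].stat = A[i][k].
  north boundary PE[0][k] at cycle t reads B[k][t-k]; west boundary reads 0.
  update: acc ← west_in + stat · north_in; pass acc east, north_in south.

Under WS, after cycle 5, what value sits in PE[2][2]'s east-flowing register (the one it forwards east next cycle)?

register = 9

Tracing WS — 3×3 array, target PE[2][2]:
  @0  [1,2]  acc 0  |  →0  ↓0
  @0  [2,1]  acc 0  |  →0  ↓0
  @0  [2,2]  acc 0  |  →0  ↓0
  @1  [1,2]  acc 0  |  →0  ↓0
  @1  [2,1]  acc 0  |  →0  ↓0
  @1  [2,2]  acc 0  |  →0  ↓0
  @2  [1,2]  acc 0  |  →0  ↓0
  @2  [2,1]  acc 0  |  →0  ↓0
  @2  [2,2]  acc 0  |  →0  ↓0
  @3  [1,2]  acc 40  |  →8  ↓40
  @3  [2,1]  acc 76  |  →5  ↓76
  @3  [2,2]  acc 0  |  →0  ↓0
  @4  [1,2]  acc 59  |  →9  ↓59
  @4  [2,1]  acc 94  |  →9  ↓94
  @4  [2,2]  acc 80  |  →5  ↓80
  @5  [1,2]  acc 0  |  →0  ↓0
  @5  [2,1]  acc 0  |  →0  ↓0
  @5  [2,2]  acc 131  |  →9  ↓131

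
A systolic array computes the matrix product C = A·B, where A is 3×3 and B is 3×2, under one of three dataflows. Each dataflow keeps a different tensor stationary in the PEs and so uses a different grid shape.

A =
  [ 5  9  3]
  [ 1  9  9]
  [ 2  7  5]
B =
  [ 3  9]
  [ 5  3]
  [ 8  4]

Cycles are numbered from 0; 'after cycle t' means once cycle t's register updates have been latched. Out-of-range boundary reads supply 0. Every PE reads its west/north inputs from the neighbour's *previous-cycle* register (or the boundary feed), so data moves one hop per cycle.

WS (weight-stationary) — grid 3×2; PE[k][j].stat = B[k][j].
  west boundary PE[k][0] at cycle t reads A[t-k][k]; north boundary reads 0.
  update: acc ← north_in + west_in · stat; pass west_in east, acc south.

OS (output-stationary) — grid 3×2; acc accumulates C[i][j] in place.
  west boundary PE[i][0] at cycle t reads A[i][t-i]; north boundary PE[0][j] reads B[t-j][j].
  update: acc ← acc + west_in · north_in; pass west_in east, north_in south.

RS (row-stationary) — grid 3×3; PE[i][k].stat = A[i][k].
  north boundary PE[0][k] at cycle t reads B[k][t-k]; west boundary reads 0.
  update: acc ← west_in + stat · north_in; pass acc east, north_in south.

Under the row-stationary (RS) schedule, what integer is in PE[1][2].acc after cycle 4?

RS 3×3: PE[1][2] cycle-by-cycle (with neighbour feeds):
  t=0 PE[0][2]: acc=0 h=0 v=0
  t=0 PE[1][1]: acc=0 h=0 v=0
  t=0 PE[1][2]: acc=0 h=0 v=0
  t=1 PE[0][2]: acc=0 h=0 v=0
  t=1 PE[1][1]: acc=0 h=0 v=0
  t=1 PE[1][2]: acc=0 h=0 v=0
  t=2 PE[0][2]: acc=84 h=84 v=8
  t=2 PE[1][1]: acc=48 h=48 v=5
  t=2 PE[1][2]: acc=0 h=0 v=0
  t=3 PE[0][2]: acc=84 h=84 v=4
  t=3 PE[1][1]: acc=36 h=36 v=3
  t=3 PE[1][2]: acc=120 h=120 v=8
  t=4 PE[0][2]: acc=0 h=0 v=0
  t=4 PE[1][1]: acc=0 h=0 v=0
  t=4 PE[1][2]: acc=72 h=72 v=4

PE[1][2].acc = 72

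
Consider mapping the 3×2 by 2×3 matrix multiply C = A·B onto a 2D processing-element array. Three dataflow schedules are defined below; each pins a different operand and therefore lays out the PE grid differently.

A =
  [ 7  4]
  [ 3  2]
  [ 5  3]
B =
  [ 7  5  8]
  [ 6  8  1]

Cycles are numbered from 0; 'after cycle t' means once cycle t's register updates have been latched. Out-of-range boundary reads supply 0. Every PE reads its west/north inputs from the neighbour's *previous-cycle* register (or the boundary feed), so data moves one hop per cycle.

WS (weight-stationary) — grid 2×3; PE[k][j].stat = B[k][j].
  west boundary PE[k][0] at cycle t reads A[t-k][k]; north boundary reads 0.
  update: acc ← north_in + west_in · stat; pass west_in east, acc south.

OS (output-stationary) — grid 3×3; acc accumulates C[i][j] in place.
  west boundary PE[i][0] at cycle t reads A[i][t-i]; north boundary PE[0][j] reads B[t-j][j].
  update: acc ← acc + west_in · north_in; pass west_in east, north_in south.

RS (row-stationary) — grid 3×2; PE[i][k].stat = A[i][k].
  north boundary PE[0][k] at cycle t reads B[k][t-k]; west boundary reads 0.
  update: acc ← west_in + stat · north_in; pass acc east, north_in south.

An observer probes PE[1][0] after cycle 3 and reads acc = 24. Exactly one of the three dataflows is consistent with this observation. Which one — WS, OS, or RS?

Under WS (2×3), PE[1][0]:
  c0 r1c0: 0 / 0 / 0
  c1 r1c0: 73 / 4 / 73
  c2 r1c0: 33 / 2 / 33
  c3 r1c0: 53 / 3 / 53
Under OS (3×3), PE[1][0]:
  c0 r1c0: 0 / 0 / 0
  c1 r1c0: 21 / 3 / 7
  c2 r1c0: 33 / 2 / 6
  c3 r1c0: 33 / 0 / 0
Under RS (3×2), PE[1][0]:
  c0 r1c0: 0 / 0 / 0
  c1 r1c0: 21 / 21 / 7
  c2 r1c0: 15 / 15 / 5
  c3 r1c0: 24 / 24 / 8

dataflow = RS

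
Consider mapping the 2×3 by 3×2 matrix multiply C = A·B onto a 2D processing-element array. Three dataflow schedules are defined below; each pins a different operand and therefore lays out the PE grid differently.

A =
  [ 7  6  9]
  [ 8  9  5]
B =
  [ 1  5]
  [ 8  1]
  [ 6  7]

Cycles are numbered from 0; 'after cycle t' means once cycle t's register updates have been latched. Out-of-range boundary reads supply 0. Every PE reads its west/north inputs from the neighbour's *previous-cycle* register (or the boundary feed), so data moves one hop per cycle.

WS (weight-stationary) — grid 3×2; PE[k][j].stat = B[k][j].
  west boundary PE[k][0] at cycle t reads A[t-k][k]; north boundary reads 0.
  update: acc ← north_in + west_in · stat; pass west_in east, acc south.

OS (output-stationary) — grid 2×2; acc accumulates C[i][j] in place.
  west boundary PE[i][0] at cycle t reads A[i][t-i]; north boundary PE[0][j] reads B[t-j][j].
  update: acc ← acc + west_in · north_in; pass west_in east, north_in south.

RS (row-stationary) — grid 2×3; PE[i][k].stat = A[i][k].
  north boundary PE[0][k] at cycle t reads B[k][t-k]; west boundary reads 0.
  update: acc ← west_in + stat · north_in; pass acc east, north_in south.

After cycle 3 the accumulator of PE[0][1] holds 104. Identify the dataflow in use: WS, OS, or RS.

dataflow = OS

— WS: 3×2; PE[0][1] trace:
  [0] (0,1) acc=0 (h:0 v:0)
  [1] (0,1) acc=35 (h:7 v:35)
  [2] (0,1) acc=40 (h:8 v:40)
  [3] (0,1) acc=0 (h:0 v:0)
— OS: 2×2; PE[0][1] trace:
  [0] (0,1) acc=0 (h:0 v:0)
  [1] (0,1) acc=35 (h:7 v:5)
  [2] (0,1) acc=41 (h:6 v:1)
  [3] (0,1) acc=104 (h:9 v:7)
— RS: 2×3; PE[0][1] trace:
  [0] (0,1) acc=0 (h:0 v:0)
  [1] (0,1) acc=55 (h:55 v:8)
  [2] (0,1) acc=41 (h:41 v:1)
  [3] (0,1) acc=0 (h:0 v:0)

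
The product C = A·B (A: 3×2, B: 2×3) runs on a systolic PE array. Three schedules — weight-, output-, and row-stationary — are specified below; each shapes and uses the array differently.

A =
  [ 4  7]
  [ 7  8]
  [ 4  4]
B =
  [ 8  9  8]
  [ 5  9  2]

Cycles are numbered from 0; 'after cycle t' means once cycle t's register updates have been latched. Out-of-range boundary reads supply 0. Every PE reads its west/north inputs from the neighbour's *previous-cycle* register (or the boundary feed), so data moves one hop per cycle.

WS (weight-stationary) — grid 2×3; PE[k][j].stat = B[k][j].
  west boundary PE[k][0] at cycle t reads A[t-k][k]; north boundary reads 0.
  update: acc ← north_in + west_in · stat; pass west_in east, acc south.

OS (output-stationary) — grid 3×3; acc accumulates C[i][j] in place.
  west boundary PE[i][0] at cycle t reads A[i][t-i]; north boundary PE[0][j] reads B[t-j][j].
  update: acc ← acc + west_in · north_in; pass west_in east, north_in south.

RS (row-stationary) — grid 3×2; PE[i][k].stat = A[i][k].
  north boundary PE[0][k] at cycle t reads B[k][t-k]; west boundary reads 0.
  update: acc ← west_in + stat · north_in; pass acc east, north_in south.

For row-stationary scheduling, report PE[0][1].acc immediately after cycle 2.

PE[0][1].acc = 99

RS on a 3×2 grid — tracing PE[0][1] and its feeders:
  [0] (0,0) acc=32 (h:32 v:8)
  [0] (0,1) acc=0 (h:0 v:0)
  [1] (0,0) acc=36 (h:36 v:9)
  [1] (0,1) acc=67 (h:67 v:5)
  [2] (0,0) acc=32 (h:32 v:8)
  [2] (0,1) acc=99 (h:99 v:9)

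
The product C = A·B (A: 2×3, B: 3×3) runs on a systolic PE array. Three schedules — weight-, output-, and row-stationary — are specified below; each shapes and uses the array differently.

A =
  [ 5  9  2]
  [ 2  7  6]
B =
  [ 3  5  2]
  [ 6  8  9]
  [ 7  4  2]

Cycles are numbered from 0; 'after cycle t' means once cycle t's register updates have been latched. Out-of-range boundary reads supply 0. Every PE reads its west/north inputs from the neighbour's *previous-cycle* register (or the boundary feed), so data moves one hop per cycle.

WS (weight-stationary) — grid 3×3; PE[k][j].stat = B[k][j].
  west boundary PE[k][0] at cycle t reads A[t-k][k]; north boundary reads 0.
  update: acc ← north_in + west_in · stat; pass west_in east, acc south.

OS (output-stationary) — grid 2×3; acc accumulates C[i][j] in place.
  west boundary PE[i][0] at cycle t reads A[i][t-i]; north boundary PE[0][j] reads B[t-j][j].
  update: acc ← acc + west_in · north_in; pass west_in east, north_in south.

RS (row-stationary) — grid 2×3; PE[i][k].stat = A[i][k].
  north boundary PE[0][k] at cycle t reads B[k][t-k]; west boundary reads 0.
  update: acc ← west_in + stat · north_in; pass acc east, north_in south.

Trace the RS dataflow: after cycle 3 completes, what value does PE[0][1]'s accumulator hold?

PE[0][1].acc = 91

RS (2×3). Following PE[0][1] plus its west/north inputs:
  step 0 · PE0,0: acc=15; fwd→15 fwd↓3
  step 0 · PE0,1: acc=0; fwd→0 fwd↓0
  step 1 · PE0,0: acc=25; fwd→25 fwd↓5
  step 1 · PE0,1: acc=69; fwd→69 fwd↓6
  step 2 · PE0,0: acc=10; fwd→10 fwd↓2
  step 2 · PE0,1: acc=97; fwd→97 fwd↓8
  step 3 · PE0,0: acc=0; fwd→0 fwd↓0
  step 3 · PE0,1: acc=91; fwd→91 fwd↓9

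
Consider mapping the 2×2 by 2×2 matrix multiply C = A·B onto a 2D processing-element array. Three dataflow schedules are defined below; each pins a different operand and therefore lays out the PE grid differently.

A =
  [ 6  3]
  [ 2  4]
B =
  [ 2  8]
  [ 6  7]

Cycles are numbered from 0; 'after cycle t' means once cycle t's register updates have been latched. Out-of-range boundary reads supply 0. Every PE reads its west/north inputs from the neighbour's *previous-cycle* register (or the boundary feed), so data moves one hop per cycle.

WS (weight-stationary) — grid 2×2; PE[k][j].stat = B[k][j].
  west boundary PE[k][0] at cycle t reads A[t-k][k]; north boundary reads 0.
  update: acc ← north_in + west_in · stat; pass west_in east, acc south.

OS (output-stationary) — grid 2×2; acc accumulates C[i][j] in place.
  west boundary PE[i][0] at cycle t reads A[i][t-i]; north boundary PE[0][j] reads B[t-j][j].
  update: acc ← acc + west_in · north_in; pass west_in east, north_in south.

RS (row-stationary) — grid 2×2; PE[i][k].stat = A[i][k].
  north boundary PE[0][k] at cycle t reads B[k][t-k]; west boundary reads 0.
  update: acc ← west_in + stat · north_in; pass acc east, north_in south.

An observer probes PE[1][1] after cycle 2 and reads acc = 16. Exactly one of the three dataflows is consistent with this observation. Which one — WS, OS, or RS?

dataflow = OS

WS (2×2 grid), PE[1][1]:
  after 0 — PE[1][1] acc=0, pass-E 0, pass-S 0
  after 1 — PE[1][1] acc=0, pass-E 0, pass-S 0
  after 2 — PE[1][1] acc=69, pass-E 3, pass-S 69
OS (2×2 grid), PE[1][1]:
  after 0 — PE[1][1] acc=0, pass-E 0, pass-S 0
  after 1 — PE[1][1] acc=0, pass-E 0, pass-S 0
  after 2 — PE[1][1] acc=16, pass-E 2, pass-S 8
RS (2×2 grid), PE[1][1]:
  after 0 — PE[1][1] acc=0, pass-E 0, pass-S 0
  after 1 — PE[1][1] acc=0, pass-E 0, pass-S 0
  after 2 — PE[1][1] acc=28, pass-E 28, pass-S 6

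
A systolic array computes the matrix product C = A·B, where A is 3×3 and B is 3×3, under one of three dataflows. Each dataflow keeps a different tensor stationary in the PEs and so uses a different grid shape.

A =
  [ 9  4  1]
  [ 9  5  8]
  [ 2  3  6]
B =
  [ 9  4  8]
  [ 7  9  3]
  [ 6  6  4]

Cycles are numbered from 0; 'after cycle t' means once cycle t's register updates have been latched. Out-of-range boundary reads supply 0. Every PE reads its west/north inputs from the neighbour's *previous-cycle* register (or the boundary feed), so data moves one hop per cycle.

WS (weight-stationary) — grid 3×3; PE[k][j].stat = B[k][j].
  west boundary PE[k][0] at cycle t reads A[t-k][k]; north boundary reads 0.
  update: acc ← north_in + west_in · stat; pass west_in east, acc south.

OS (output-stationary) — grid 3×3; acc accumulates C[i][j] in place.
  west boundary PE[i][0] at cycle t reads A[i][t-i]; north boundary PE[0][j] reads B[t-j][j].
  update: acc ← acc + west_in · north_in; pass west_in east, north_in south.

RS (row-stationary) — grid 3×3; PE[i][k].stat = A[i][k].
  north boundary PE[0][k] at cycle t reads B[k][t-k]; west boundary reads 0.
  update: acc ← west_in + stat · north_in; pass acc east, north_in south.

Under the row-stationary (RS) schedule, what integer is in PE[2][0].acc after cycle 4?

PE[2][0].acc = 16

RS (3×3). Following PE[2][0] plus its west/north inputs:
  [0] (1,0) acc=0 (h:0 v:0)
  [0] (2,0) acc=0 (h:0 v:0)
  [1] (1,0) acc=81 (h:81 v:9)
  [1] (2,0) acc=0 (h:0 v:0)
  [2] (1,0) acc=36 (h:36 v:4)
  [2] (2,0) acc=18 (h:18 v:9)
  [3] (1,0) acc=72 (h:72 v:8)
  [3] (2,0) acc=8 (h:8 v:4)
  [4] (1,0) acc=0 (h:0 v:0)
  [4] (2,0) acc=16 (h:16 v:8)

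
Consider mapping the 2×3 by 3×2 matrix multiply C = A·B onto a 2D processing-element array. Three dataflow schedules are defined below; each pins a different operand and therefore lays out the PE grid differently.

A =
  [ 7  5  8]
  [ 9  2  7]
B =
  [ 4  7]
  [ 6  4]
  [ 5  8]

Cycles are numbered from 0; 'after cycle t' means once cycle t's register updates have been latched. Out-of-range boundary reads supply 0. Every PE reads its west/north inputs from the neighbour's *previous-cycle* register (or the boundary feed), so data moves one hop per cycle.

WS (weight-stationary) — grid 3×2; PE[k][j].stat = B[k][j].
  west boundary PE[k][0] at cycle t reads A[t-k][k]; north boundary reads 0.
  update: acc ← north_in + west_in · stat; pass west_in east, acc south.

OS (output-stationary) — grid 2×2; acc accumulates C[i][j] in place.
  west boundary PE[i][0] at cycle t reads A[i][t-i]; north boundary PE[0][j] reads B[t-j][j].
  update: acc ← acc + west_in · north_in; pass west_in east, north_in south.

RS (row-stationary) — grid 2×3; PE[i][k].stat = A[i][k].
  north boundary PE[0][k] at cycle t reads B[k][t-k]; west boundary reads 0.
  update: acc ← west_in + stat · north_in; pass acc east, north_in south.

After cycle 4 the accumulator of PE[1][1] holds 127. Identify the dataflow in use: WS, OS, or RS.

dataflow = OS

WS [3×2] PE[1][1] across cycles:
  @0  [1,1]  acc 0  |  →0  ↓0
  @1  [1,1]  acc 0  |  →0  ↓0
  @2  [1,1]  acc 69  |  →5  ↓69
  @3  [1,1]  acc 71  |  →2  ↓71
  @4  [1,1]  acc 0  |  →0  ↓0
OS [2×2] PE[1][1] across cycles:
  @0  [1,1]  acc 0  |  →0  ↓0
  @1  [1,1]  acc 0  |  →0  ↓0
  @2  [1,1]  acc 63  |  →9  ↓7
  @3  [1,1]  acc 71  |  →2  ↓4
  @4  [1,1]  acc 127  |  →7  ↓8
RS [2×3] PE[1][1] across cycles:
  @0  [1,1]  acc 0  |  →0  ↓0
  @1  [1,1]  acc 0  |  →0  ↓0
  @2  [1,1]  acc 48  |  →48  ↓6
  @3  [1,1]  acc 71  |  →71  ↓4
  @4  [1,1]  acc 0  |  →0  ↓0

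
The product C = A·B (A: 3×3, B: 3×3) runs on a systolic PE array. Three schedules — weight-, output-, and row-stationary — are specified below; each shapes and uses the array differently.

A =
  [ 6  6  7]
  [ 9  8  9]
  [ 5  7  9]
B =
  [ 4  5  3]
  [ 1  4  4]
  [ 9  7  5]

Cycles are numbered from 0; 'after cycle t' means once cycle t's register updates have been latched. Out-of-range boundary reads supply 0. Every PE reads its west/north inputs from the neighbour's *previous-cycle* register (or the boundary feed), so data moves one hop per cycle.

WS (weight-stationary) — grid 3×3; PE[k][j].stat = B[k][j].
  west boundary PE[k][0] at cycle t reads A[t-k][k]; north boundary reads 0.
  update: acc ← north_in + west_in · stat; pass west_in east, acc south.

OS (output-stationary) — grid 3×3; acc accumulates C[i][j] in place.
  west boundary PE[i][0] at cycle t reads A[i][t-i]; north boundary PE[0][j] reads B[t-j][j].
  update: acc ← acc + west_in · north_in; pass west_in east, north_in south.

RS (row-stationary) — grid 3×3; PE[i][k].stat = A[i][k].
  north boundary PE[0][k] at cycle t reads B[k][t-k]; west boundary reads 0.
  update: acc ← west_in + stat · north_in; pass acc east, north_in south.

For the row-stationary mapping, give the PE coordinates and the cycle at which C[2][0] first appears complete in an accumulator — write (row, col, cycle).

(row, col, cycle) = (2, 2, 4)

Under RS, C[2][0] lands at PE[2][2]:
  [0] (2,2) acc=0 (h:0 v:0)
  [1] (2,2) acc=0 (h:0 v:0)
  [2] (2,2) acc=0 (h:0 v:0)
  [3] (2,2) acc=0 (h:0 v:0)
  [4] (2,2) acc=108 (h:108 v:9)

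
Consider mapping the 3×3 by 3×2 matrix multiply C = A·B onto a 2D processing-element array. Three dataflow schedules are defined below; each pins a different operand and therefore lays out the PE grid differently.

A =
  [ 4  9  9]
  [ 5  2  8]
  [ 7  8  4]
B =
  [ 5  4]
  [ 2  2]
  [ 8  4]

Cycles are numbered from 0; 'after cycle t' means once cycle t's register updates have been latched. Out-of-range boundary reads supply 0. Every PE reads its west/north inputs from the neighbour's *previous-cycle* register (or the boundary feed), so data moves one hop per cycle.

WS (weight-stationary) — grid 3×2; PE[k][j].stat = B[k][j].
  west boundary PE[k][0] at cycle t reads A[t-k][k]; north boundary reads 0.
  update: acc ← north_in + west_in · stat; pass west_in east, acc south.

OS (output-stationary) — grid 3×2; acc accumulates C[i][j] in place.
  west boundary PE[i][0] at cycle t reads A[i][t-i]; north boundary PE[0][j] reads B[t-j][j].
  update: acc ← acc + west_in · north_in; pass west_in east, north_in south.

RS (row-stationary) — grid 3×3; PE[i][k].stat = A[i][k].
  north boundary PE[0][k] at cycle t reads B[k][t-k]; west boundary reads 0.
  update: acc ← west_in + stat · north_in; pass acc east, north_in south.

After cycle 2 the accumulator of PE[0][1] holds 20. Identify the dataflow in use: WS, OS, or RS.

dataflow = WS

Under WS (3×2), PE[0][1]:
  step 0 · PE0,1: acc=0; fwd→0 fwd↓0
  step 1 · PE0,1: acc=16; fwd→4 fwd↓16
  step 2 · PE0,1: acc=20; fwd→5 fwd↓20
Under OS (3×2), PE[0][1]:
  step 0 · PE0,1: acc=0; fwd→0 fwd↓0
  step 1 · PE0,1: acc=16; fwd→4 fwd↓4
  step 2 · PE0,1: acc=34; fwd→9 fwd↓2
Under RS (3×3), PE[0][1]:
  step 0 · PE0,1: acc=0; fwd→0 fwd↓0
  step 1 · PE0,1: acc=38; fwd→38 fwd↓2
  step 2 · PE0,1: acc=34; fwd→34 fwd↓2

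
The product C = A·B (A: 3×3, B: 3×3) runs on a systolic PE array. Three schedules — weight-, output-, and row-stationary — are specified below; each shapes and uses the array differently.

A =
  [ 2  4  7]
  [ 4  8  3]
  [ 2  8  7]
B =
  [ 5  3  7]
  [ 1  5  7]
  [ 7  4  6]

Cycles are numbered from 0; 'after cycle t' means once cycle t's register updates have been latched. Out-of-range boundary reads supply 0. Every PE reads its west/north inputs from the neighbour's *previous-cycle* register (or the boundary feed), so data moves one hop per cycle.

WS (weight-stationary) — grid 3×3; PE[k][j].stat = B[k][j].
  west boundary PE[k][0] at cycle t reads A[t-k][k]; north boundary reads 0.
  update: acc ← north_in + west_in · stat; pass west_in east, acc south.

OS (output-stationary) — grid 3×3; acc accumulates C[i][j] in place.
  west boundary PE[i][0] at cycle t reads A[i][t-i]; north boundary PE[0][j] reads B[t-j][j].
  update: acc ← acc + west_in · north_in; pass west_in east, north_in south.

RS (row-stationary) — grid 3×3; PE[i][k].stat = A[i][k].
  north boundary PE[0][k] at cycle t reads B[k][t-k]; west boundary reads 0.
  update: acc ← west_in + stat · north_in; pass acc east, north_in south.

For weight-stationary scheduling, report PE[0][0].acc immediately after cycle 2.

Tracing WS — 3×3 array, target PE[0][0]:
  c0 r0c0: 10 / 2 / 10
  c1 r0c0: 20 / 4 / 20
  c2 r0c0: 10 / 2 / 10

PE[0][0].acc = 10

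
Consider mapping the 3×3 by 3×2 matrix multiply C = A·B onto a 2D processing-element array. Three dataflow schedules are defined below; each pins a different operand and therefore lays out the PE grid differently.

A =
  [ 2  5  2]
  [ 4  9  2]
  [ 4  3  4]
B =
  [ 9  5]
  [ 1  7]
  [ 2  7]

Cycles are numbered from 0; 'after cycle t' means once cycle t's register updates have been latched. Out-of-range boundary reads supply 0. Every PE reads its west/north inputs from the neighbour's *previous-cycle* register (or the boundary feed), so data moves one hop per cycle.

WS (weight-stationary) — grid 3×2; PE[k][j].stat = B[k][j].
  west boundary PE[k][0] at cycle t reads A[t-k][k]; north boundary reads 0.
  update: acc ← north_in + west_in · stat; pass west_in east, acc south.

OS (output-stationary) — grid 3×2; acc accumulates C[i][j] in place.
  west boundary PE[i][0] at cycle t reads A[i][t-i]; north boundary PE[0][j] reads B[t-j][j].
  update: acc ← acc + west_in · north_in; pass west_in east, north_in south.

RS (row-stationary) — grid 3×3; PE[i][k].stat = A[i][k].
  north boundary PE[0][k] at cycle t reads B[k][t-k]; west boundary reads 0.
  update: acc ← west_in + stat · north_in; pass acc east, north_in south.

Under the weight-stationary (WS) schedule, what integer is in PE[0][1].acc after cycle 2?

WS 3×2: PE[0][1] cycle-by-cycle (with neighbour feeds):
  @0  [0,0]  acc 18  |  →2  ↓18
  @0  [0,1]  acc 0  |  →0  ↓0
  @1  [0,0]  acc 36  |  →4  ↓36
  @1  [0,1]  acc 10  |  →2  ↓10
  @2  [0,0]  acc 36  |  →4  ↓36
  @2  [0,1]  acc 20  |  →4  ↓20

PE[0][1].acc = 20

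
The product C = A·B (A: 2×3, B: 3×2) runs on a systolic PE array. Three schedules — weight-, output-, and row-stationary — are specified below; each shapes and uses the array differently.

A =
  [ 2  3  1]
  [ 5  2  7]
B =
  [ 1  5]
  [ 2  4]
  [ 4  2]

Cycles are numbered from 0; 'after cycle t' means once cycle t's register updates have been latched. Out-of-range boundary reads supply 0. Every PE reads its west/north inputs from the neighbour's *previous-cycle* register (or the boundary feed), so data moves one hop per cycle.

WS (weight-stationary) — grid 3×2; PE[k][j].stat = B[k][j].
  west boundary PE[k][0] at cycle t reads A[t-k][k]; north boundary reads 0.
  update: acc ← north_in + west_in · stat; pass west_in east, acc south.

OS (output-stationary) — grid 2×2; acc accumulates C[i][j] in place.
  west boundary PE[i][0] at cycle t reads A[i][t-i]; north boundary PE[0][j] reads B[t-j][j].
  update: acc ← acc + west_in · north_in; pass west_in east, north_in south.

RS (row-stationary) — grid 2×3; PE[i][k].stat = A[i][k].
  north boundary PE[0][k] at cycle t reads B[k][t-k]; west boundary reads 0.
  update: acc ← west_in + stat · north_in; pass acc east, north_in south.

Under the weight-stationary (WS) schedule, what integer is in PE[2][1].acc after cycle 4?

PE[2][1].acc = 47

WS on a 3×2 grid — tracing PE[2][1] and its feeders:
  t=0 PE[1][1]: acc=0 h=0 v=0
  t=0 PE[2][0]: acc=0 h=0 v=0
  t=0 PE[2][1]: acc=0 h=0 v=0
  t=1 PE[1][1]: acc=0 h=0 v=0
  t=1 PE[2][0]: acc=0 h=0 v=0
  t=1 PE[2][1]: acc=0 h=0 v=0
  t=2 PE[1][1]: acc=22 h=3 v=22
  t=2 PE[2][0]: acc=12 h=1 v=12
  t=2 PE[2][1]: acc=0 h=0 v=0
  t=3 PE[1][1]: acc=33 h=2 v=33
  t=3 PE[2][0]: acc=37 h=7 v=37
  t=3 PE[2][1]: acc=24 h=1 v=24
  t=4 PE[1][1]: acc=0 h=0 v=0
  t=4 PE[2][0]: acc=0 h=0 v=0
  t=4 PE[2][1]: acc=47 h=7 v=47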